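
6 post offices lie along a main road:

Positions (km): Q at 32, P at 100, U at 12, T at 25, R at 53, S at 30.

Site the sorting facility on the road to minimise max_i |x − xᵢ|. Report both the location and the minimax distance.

The 1-center on a line is the midpoint of the two extreme points: leftmost at 12, rightmost at 100.
Optimal location = (12 + 100)/2 = 56; maximum distance = (100 − 12)/2 = 44.

location 56, max distance 44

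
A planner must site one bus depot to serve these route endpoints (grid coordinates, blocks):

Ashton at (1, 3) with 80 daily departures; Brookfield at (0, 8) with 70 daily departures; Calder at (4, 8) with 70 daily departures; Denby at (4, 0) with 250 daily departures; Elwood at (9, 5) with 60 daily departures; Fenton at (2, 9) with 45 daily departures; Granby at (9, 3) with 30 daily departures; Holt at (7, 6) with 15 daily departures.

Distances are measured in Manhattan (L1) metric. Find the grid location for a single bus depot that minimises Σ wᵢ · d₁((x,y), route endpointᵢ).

(4, 3)

Manhattan distance separates: Σwᵢ(|x−xᵢ|+|y−yᵢ|) = Σwᵢ|x−xᵢ| + Σwᵢ|y−yᵢ|, so x and y are optimised independently as 1-D weighted medians.
Total weight W = 620; half = 310.
x-coordinate, sorted with cumulative weight:
  x=0 (Brookfield, w=70) cum 70
  x=1 (Ashton, w=80) cum 150
  x=2 (Fenton, w=45) cum 195
  x=4 (Calder, w=70) cum 265
  x=4 (Denby, w=250) cum 515  ← median
  x=7 (Holt, w=15) cum 530
  x=9 (Elwood, w=60) cum 590
  x=9 (Granby, w=30) cum 620
⇒ x* = 4
y-coordinate, sorted with cumulative weight:
  y=0 (Denby, w=250) cum 250
  y=3 (Ashton, w=80) cum 330  ← median
  y=3 (Granby, w=30) cum 360
  y=5 (Elwood, w=60) cum 420
  y=6 (Holt, w=15) cum 435
  y=8 (Brookfield, w=70) cum 505
  y=8 (Calder, w=70) cum 575
  y=9 (Fenton, w=45) cum 620
⇒ y* = 3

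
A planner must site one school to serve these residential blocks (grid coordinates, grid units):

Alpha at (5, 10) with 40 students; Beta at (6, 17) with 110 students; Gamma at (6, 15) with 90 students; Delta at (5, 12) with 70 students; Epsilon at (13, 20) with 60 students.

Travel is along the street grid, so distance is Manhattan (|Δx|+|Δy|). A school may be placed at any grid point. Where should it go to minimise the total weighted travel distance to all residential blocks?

Manhattan distance separates: Σwᵢ(|x−xᵢ|+|y−yᵢ|) = Σwᵢ|x−xᵢ| + Σwᵢ|y−yᵢ|, so x and y are optimised independently as 1-D weighted medians.
Total weight W = 370; half = 185.
x-coordinate, sorted with cumulative weight:
  x=5 (Alpha, w=40) cum 40
  x=5 (Delta, w=70) cum 110
  x=6 (Beta, w=110) cum 220  ← median
  x=6 (Gamma, w=90) cum 310
  x=13 (Epsilon, w=60) cum 370
⇒ x* = 6
y-coordinate, sorted with cumulative weight:
  y=10 (Alpha, w=40) cum 40
  y=12 (Delta, w=70) cum 110
  y=15 (Gamma, w=90) cum 200  ← median
  y=17 (Beta, w=110) cum 310
  y=20 (Epsilon, w=60) cum 370
⇒ y* = 15

(6, 15)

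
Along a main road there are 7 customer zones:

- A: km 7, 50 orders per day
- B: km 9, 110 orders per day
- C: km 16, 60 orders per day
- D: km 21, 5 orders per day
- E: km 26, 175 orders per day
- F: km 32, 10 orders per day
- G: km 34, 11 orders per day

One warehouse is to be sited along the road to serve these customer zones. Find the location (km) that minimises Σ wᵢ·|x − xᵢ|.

For a sum of weighted absolute distances on a line, the optimum is the weighted median (not the mean). Total weight W = 421; half-weight = 210.5.
Sort by position and accumulate weight:
  km 7 (A, w=50) → cum 50
  km 9 (B, w=110) → cum 160
  km 16 (C, w=60) → cum 220  ≥ 210.5 → median here
  km 21 (D, w=5) → cum 225
  km 26 (E, w=175) → cum 400
  km 32 (F, w=10) → cum 410
  km 34 (G, w=11) → cum 421
Optimal location: km 16.

x = 16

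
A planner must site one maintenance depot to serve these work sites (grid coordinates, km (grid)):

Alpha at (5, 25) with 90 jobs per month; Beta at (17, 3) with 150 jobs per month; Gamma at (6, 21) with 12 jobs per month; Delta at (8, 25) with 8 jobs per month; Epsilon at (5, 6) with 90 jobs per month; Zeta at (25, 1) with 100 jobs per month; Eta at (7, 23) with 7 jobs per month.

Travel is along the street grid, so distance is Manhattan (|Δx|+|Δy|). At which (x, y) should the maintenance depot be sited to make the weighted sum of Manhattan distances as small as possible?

(17, 3)

Manhattan distance separates: Σwᵢ(|x−xᵢ|+|y−yᵢ|) = Σwᵢ|x−xᵢ| + Σwᵢ|y−yᵢ|, so x and y are optimised independently as 1-D weighted medians.
Total weight W = 457; half = 228.5.
x-coordinate, sorted with cumulative weight:
  x=5 (Alpha, w=90) cum 90
  x=5 (Epsilon, w=90) cum 180
  x=6 (Gamma, w=12) cum 192
  x=7 (Eta, w=7) cum 199
  x=8 (Delta, w=8) cum 207
  x=17 (Beta, w=150) cum 357  ← median
  x=25 (Zeta, w=100) cum 457
⇒ x* = 17
y-coordinate, sorted with cumulative weight:
  y=1 (Zeta, w=100) cum 100
  y=3 (Beta, w=150) cum 250  ← median
  y=6 (Epsilon, w=90) cum 340
  y=21 (Gamma, w=12) cum 352
  y=23 (Eta, w=7) cum 359
  y=25 (Alpha, w=90) cum 449
  y=25 (Delta, w=8) cum 457
⇒ y* = 3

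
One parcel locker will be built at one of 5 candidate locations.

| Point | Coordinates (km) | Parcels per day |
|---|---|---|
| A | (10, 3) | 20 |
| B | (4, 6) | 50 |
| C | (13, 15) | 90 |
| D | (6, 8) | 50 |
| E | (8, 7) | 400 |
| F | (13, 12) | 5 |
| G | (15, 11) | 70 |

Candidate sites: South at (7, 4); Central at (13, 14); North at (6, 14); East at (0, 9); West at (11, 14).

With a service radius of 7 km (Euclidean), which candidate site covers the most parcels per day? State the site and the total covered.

South, covering 520

Coverage radius r = 7 km; a point is covered iff (Δx)²+(Δy)² ≤ 7² = 49.
  South (7, 4): covers {A, B, D, E} → 520
  Central (13, 14): covers {C, F, G} → 165
  North (6, 14): covers {D} → 50
  East (0, 9): covers {B, D} → 100
  West (11, 14): covers {C, F, G} → 165
Maximum coverage at South: 520 parcels per day.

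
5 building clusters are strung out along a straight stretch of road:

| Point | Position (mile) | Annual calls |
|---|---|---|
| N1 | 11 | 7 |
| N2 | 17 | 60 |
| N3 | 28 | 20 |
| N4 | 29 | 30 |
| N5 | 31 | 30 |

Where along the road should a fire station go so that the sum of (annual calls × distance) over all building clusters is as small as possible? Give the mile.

For a sum of weighted absolute distances on a line, the optimum is the weighted median (not the mean). Total weight W = 147; half-weight = 73.5.
Sort by position and accumulate weight:
  mile 11 (N1, w=7) → cum 7
  mile 17 (N2, w=60) → cum 67
  mile 28 (N3, w=20) → cum 87  ≥ 73.5 → median here
  mile 29 (N4, w=30) → cum 117
  mile 31 (N5, w=30) → cum 147
Optimal location: mile 28.

x = 28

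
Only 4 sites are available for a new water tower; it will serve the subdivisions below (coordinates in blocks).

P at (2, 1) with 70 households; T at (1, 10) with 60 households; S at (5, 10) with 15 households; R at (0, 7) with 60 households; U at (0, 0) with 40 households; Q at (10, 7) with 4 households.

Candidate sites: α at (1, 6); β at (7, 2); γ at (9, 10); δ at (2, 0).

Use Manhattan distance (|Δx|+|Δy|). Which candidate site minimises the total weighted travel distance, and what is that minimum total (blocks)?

Total weighted distance at each candidate:
  α (1, 6): total = 1220
  β (7, 2): total = 2522
  γ (9, 10): total = 3156
  δ (2, 0): total = 1605
Minimum is at α with total 1220 blocks.

α, total 1220 blocks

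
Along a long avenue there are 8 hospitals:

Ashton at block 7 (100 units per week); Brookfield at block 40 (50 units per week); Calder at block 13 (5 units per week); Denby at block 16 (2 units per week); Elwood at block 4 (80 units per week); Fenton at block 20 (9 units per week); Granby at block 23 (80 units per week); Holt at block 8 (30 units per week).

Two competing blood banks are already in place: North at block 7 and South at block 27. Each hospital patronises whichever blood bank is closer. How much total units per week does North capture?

217

The indifferent point is the midpoint (7+27)/2 = 17; hospitals left of it (closer to North at 7) go to North, those right go to South.
  Elwood at 4 (w=80) → North
  Ashton at 7 (w=100) → North
  Holt at 8 (w=30) → North
  Calder at 13 (w=5) → North
  Denby at 16 (w=2) → North
  Fenton at 20 (w=9) → South
  Granby at 23 (w=80) → South
  Brookfield at 40 (w=50) → South
North captures 217; South captures 139.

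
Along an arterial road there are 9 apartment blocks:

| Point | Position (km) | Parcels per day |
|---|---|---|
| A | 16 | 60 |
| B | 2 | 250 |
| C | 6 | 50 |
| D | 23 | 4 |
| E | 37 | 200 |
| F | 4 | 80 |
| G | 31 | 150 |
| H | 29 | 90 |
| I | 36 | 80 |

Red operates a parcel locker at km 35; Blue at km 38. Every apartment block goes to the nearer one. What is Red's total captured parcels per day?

The indifferent point is the midpoint (35+38)/2 = 36.5; apartment blocks left of it (closer to Red at 35) go to Red, those right go to Blue.
  B at 2 (w=250) → Red
  F at 4 (w=80) → Red
  C at 6 (w=50) → Red
  A at 16 (w=60) → Red
  D at 23 (w=4) → Red
  H at 29 (w=90) → Red
  G at 31 (w=150) → Red
  I at 36 (w=80) → Red
  E at 37 (w=200) → Blue
Red captures 764; Blue captures 200.

764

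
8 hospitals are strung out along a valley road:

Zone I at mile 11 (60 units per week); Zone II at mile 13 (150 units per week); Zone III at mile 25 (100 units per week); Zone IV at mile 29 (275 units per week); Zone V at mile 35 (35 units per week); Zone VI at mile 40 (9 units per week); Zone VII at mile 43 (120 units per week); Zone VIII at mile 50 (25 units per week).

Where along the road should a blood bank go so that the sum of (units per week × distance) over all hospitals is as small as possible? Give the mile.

For a sum of weighted absolute distances on a line, the optimum is the weighted median (not the mean). Total weight W = 774; half-weight = 387.
Sort by position and accumulate weight:
  mile 11 (Zone I, w=60) → cum 60
  mile 13 (Zone II, w=150) → cum 210
  mile 25 (Zone III, w=100) → cum 310
  mile 29 (Zone IV, w=275) → cum 585  ≥ 387 → median here
  mile 35 (Zone V, w=35) → cum 620
  mile 40 (Zone VI, w=9) → cum 629
  mile 43 (Zone VII, w=120) → cum 749
  mile 50 (Zone VIII, w=25) → cum 774
Optimal location: mile 29.

x = 29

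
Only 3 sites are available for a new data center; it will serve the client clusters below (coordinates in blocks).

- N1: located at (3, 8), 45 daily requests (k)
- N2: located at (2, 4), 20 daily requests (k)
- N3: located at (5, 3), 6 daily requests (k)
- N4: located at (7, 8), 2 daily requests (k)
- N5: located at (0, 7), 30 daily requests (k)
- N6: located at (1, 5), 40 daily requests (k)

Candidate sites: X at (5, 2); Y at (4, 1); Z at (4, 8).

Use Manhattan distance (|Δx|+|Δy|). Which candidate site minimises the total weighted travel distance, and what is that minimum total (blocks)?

Z, total 597 blocks

Total weighted distance at each candidate:
  X (5, 2): total = 1062
  Y (4, 1): total = 1078
  Z (4, 8): total = 597
Minimum is at Z with total 597 blocks.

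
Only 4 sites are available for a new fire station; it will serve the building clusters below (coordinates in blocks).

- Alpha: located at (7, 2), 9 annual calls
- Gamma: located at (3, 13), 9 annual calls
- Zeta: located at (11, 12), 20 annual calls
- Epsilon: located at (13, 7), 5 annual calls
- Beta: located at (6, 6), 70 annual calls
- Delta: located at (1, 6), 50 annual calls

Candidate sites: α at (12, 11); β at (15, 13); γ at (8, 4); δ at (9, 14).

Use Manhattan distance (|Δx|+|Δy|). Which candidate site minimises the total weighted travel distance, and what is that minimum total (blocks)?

γ, total 1143 blocks

Total weighted distance at each candidate:
  α (12, 11): total = 1860
  β (15, 13): total = 2589
  γ (8, 4): total = 1143
  δ (9, 14): total = 1894
Minimum is at γ with total 1143 blocks.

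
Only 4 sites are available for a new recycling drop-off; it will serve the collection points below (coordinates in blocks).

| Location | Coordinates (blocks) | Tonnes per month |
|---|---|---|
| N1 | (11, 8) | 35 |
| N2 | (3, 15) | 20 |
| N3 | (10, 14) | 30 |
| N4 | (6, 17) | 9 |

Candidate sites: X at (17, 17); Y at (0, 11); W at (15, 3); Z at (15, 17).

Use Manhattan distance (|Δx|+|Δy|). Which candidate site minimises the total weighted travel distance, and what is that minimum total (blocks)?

Total weighted distance at each candidate:
  X (17, 17): total = 1244
  Y (0, 11): total = 1128
  W (15, 3): total = 1482
  Z (15, 17): total = 1056
Minimum is at Z with total 1056 blocks.

Z, total 1056 blocks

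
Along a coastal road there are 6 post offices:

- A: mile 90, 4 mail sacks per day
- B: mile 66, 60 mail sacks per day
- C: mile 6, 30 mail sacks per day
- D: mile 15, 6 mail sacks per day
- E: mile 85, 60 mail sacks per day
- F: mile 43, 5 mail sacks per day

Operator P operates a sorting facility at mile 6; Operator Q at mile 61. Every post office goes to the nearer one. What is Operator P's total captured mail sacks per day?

The indifferent point is the midpoint (6+61)/2 = 33.5; post offices left of it (closer to Operator P at 6) go to Operator P, those right go to Operator Q.
  C at 6 (w=30) → Operator P
  D at 15 (w=6) → Operator P
  F at 43 (w=5) → Operator Q
  B at 66 (w=60) → Operator Q
  E at 85 (w=60) → Operator Q
  A at 90 (w=4) → Operator Q
Operator P captures 36; Operator Q captures 129.

36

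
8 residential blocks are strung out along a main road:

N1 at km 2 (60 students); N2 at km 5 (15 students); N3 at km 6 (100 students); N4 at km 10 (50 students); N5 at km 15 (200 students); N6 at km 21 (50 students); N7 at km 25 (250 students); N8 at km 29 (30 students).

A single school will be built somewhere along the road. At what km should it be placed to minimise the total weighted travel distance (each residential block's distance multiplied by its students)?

For a sum of weighted absolute distances on a line, the optimum is the weighted median (not the mean). Total weight W = 755; half-weight = 377.5.
Sort by position and accumulate weight:
  km 2 (N1, w=60) → cum 60
  km 5 (N2, w=15) → cum 75
  km 6 (N3, w=100) → cum 175
  km 10 (N4, w=50) → cum 225
  km 15 (N5, w=200) → cum 425  ≥ 377.5 → median here
  km 21 (N6, w=50) → cum 475
  km 25 (N7, w=250) → cum 725
  km 29 (N8, w=30) → cum 755
Optimal location: km 15.

x = 15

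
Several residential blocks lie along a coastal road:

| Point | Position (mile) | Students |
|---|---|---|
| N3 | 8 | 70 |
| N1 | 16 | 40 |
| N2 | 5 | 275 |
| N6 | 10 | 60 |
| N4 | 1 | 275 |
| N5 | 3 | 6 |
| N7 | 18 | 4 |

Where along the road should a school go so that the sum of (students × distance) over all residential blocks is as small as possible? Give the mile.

x = 5

For a sum of weighted absolute distances on a line, the optimum is the weighted median (not the mean). Total weight W = 730; half-weight = 365.
Sort by position and accumulate weight:
  mile 1 (N4, w=275) → cum 275
  mile 3 (N5, w=6) → cum 281
  mile 5 (N2, w=275) → cum 556  ≥ 365 → median here
  mile 8 (N3, w=70) → cum 626
  mile 10 (N6, w=60) → cum 686
  mile 16 (N1, w=40) → cum 726
  mile 18 (N7, w=4) → cum 730
Optimal location: mile 5.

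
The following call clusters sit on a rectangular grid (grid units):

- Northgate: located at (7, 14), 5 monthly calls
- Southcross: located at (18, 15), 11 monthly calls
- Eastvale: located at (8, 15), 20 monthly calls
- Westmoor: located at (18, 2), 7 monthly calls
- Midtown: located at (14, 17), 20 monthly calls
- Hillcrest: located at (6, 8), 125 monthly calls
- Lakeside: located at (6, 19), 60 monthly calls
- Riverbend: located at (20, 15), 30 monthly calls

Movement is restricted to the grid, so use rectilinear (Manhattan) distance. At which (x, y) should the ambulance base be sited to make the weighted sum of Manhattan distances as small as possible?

Manhattan distance separates: Σwᵢ(|x−xᵢ|+|y−yᵢ|) = Σwᵢ|x−xᵢ| + Σwᵢ|y−yᵢ|, so x and y are optimised independently as 1-D weighted medians.
Total weight W = 278; half = 139.
x-coordinate, sorted with cumulative weight:
  x=6 (Hillcrest, w=125) cum 125
  x=6 (Lakeside, w=60) cum 185  ← median
  x=7 (Northgate, w=5) cum 190
  x=8 (Eastvale, w=20) cum 210
  x=14 (Midtown, w=20) cum 230
  x=18 (Southcross, w=11) cum 241
  x=18 (Westmoor, w=7) cum 248
  x=20 (Riverbend, w=30) cum 278
⇒ x* = 6
y-coordinate, sorted with cumulative weight:
  y=2 (Westmoor, w=7) cum 7
  y=8 (Hillcrest, w=125) cum 132
  y=14 (Northgate, w=5) cum 137
  y=15 (Southcross, w=11) cum 148  ← median
  y=15 (Eastvale, w=20) cum 168
  y=15 (Riverbend, w=30) cum 198
  y=17 (Midtown, w=20) cum 218
  y=19 (Lakeside, w=60) cum 278
⇒ y* = 15

(6, 15)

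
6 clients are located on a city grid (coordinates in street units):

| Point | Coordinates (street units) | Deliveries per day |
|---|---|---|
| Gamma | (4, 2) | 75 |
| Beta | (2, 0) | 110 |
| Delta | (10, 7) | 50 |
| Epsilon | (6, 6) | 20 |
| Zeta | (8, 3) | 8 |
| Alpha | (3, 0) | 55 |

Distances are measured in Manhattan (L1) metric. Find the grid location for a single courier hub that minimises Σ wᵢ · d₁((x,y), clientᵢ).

Manhattan distance separates: Σwᵢ(|x−xᵢ|+|y−yᵢ|) = Σwᵢ|x−xᵢ| + Σwᵢ|y−yᵢ|, so x and y are optimised independently as 1-D weighted medians.
Total weight W = 318; half = 159.
x-coordinate, sorted with cumulative weight:
  x=2 (Beta, w=110) cum 110
  x=3 (Alpha, w=55) cum 165  ← median
  x=4 (Gamma, w=75) cum 240
  x=6 (Epsilon, w=20) cum 260
  x=8 (Zeta, w=8) cum 268
  x=10 (Delta, w=50) cum 318
⇒ x* = 3
y-coordinate, sorted with cumulative weight:
  y=0 (Beta, w=110) cum 110
  y=0 (Alpha, w=55) cum 165  ← median
  y=2 (Gamma, w=75) cum 240
  y=3 (Zeta, w=8) cum 248
  y=6 (Epsilon, w=20) cum 268
  y=7 (Delta, w=50) cum 318
⇒ y* = 0

(3, 0)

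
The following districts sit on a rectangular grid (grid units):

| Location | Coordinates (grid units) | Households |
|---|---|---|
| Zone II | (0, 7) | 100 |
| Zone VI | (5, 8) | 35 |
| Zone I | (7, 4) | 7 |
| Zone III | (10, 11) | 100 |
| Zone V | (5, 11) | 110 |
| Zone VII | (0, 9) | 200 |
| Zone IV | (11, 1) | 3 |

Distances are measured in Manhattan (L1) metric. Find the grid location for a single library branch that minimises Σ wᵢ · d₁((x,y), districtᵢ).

Manhattan distance separates: Σwᵢ(|x−xᵢ|+|y−yᵢ|) = Σwᵢ|x−xᵢ| + Σwᵢ|y−yᵢ|, so x and y are optimised independently as 1-D weighted medians.
Total weight W = 555; half = 277.5.
x-coordinate, sorted with cumulative weight:
  x=0 (Zone II, w=100) cum 100
  x=0 (Zone VII, w=200) cum 300  ← median
  x=5 (Zone VI, w=35) cum 335
  x=5 (Zone V, w=110) cum 445
  x=7 (Zone I, w=7) cum 452
  x=10 (Zone III, w=100) cum 552
  x=11 (Zone IV, w=3) cum 555
⇒ x* = 0
y-coordinate, sorted with cumulative weight:
  y=1 (Zone IV, w=3) cum 3
  y=4 (Zone I, w=7) cum 10
  y=7 (Zone II, w=100) cum 110
  y=8 (Zone VI, w=35) cum 145
  y=9 (Zone VII, w=200) cum 345  ← median
  y=11 (Zone III, w=100) cum 445
  y=11 (Zone V, w=110) cum 555
⇒ y* = 9

(0, 9)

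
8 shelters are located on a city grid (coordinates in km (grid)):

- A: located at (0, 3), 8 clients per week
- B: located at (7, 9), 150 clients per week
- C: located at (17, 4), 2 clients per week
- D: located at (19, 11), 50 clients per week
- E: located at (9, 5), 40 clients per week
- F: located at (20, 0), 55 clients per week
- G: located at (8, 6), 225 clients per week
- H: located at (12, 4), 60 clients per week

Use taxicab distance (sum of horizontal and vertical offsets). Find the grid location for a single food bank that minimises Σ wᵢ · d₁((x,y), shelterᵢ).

(8, 6)

Manhattan distance separates: Σwᵢ(|x−xᵢ|+|y−yᵢ|) = Σwᵢ|x−xᵢ| + Σwᵢ|y−yᵢ|, so x and y are optimised independently as 1-D weighted medians.
Total weight W = 590; half = 295.
x-coordinate, sorted with cumulative weight:
  x=0 (A, w=8) cum 8
  x=7 (B, w=150) cum 158
  x=8 (G, w=225) cum 383  ← median
  x=9 (E, w=40) cum 423
  x=12 (H, w=60) cum 483
  x=17 (C, w=2) cum 485
  x=19 (D, w=50) cum 535
  x=20 (F, w=55) cum 590
⇒ x* = 8
y-coordinate, sorted with cumulative weight:
  y=0 (F, w=55) cum 55
  y=3 (A, w=8) cum 63
  y=4 (C, w=2) cum 65
  y=4 (H, w=60) cum 125
  y=5 (E, w=40) cum 165
  y=6 (G, w=225) cum 390  ← median
  y=9 (B, w=150) cum 540
  y=11 (D, w=50) cum 590
⇒ y* = 6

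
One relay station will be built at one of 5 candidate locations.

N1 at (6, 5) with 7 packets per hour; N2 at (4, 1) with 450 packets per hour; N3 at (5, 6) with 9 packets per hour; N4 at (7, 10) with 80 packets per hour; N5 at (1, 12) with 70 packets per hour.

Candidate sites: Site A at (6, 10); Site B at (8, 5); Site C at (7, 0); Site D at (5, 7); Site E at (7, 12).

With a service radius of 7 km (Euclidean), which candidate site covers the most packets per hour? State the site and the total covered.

Site D, covering 616

Coverage radius r = 7 km; a point is covered iff (Δx)²+(Δy)² ≤ 7² = 49.
  Site A (6, 10): covers {N1, N3, N4, N5} → 166
  Site B (8, 5): covers {N1, N2, N3, N4} → 546
  Site C (7, 0): covers {N1, N2, N3} → 466
  Site D (5, 7): covers {N1, N2, N3, N4, N5} → 616
  Site E (7, 12): covers {N3, N4, N5} → 159
Maximum coverage at Site D: 616 packets per hour.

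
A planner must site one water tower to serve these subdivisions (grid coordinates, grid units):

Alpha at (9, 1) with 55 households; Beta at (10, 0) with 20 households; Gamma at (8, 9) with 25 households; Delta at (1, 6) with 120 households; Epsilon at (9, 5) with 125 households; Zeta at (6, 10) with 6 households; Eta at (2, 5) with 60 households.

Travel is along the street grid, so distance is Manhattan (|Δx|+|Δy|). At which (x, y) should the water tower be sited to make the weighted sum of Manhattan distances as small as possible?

(8, 5)

Manhattan distance separates: Σwᵢ(|x−xᵢ|+|y−yᵢ|) = Σwᵢ|x−xᵢ| + Σwᵢ|y−yᵢ|, so x and y are optimised independently as 1-D weighted medians.
Total weight W = 411; half = 205.5.
x-coordinate, sorted with cumulative weight:
  x=1 (Delta, w=120) cum 120
  x=2 (Eta, w=60) cum 180
  x=6 (Zeta, w=6) cum 186
  x=8 (Gamma, w=25) cum 211  ← median
  x=9 (Alpha, w=55) cum 266
  x=9 (Epsilon, w=125) cum 391
  x=10 (Beta, w=20) cum 411
⇒ x* = 8
y-coordinate, sorted with cumulative weight:
  y=0 (Beta, w=20) cum 20
  y=1 (Alpha, w=55) cum 75
  y=5 (Epsilon, w=125) cum 200
  y=5 (Eta, w=60) cum 260  ← median
  y=6 (Delta, w=120) cum 380
  y=9 (Gamma, w=25) cum 405
  y=10 (Zeta, w=6) cum 411
⇒ y* = 5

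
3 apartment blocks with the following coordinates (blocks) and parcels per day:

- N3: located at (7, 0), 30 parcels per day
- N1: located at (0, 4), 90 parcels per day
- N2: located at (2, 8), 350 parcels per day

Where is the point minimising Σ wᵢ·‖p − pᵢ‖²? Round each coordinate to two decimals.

The minimiser of Σwᵢ‖p−pᵢ‖² is the weighted centroid p* = (Σwᵢpᵢ)/(Σwᵢ).
Σwᵢ = 470.
Σwᵢxᵢ = 30·7 + 90·0 + 350·2 = 910.
Σwᵢyᵢ = 30·0 + 90·4 + 350·8 = 3160.
x* = 910/470 = 1.94, y* = 3160/470 = 6.72.

(1.94, 6.72)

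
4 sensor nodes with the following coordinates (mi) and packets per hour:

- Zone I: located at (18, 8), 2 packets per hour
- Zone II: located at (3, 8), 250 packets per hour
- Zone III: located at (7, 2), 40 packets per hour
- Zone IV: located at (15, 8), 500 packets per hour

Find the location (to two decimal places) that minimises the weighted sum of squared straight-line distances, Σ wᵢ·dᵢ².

The minimiser of Σwᵢ‖p−pᵢ‖² is the weighted centroid p* = (Σwᵢpᵢ)/(Σwᵢ).
Σwᵢ = 792.
Σwᵢxᵢ = 2·18 + 250·3 + 40·7 + 500·15 = 8566.
Σwᵢyᵢ = 2·8 + 250·8 + 40·2 + 500·8 = 6096.
x* = 8566/792 = 10.82, y* = 6096/792 = 7.70.

(10.82, 7.70)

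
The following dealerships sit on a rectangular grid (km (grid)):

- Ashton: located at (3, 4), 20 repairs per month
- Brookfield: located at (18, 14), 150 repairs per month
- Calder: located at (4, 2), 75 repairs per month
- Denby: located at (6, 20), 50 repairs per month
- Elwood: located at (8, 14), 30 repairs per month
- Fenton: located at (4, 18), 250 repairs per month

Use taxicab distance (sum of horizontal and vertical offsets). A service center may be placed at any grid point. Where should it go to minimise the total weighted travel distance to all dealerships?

Manhattan distance separates: Σwᵢ(|x−xᵢ|+|y−yᵢ|) = Σwᵢ|x−xᵢ| + Σwᵢ|y−yᵢ|, so x and y are optimised independently as 1-D weighted medians.
Total weight W = 575; half = 287.5.
x-coordinate, sorted with cumulative weight:
  x=3 (Ashton, w=20) cum 20
  x=4 (Calder, w=75) cum 95
  x=4 (Fenton, w=250) cum 345  ← median
  x=6 (Denby, w=50) cum 395
  x=8 (Elwood, w=30) cum 425
  x=18 (Brookfield, w=150) cum 575
⇒ x* = 4
y-coordinate, sorted with cumulative weight:
  y=2 (Calder, w=75) cum 75
  y=4 (Ashton, w=20) cum 95
  y=14 (Brookfield, w=150) cum 245
  y=14 (Elwood, w=30) cum 275
  y=18 (Fenton, w=250) cum 525  ← median
  y=20 (Denby, w=50) cum 575
⇒ y* = 18

(4, 18)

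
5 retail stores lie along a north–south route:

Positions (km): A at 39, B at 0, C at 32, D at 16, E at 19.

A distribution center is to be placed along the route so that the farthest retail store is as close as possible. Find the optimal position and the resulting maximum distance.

The 1-center on a line is the midpoint of the two extreme points: leftmost at 0, rightmost at 39.
Optimal location = (0 + 39)/2 = 19.5; maximum distance = (39 − 0)/2 = 19.5.

location 19.5, max distance 19.5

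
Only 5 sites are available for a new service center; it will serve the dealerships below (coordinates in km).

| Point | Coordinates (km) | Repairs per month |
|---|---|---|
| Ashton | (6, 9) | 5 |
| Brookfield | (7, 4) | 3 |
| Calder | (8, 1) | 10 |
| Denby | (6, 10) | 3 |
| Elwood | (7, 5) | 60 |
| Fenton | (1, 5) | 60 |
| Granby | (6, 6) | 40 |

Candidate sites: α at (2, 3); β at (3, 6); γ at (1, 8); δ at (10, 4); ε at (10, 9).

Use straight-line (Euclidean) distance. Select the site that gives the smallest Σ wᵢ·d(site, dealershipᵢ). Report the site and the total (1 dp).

β, total 621.9 km

Total weighted distance at each candidate:
  α (2, 3): total = 796.1
  β (3, 6): total = 621.9
  γ (1, 8): total = 960.2
  δ (10, 4): total = 1010.6
  ε (10, 9): total = 1223.3
Minimum is at β with total 621.9 km.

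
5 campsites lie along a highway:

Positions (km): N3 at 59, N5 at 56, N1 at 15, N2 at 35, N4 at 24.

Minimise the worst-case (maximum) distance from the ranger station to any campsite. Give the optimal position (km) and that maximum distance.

location 37, max distance 22

The 1-center on a line is the midpoint of the two extreme points: leftmost at 15, rightmost at 59.
Optimal location = (15 + 59)/2 = 37; maximum distance = (59 − 15)/2 = 22.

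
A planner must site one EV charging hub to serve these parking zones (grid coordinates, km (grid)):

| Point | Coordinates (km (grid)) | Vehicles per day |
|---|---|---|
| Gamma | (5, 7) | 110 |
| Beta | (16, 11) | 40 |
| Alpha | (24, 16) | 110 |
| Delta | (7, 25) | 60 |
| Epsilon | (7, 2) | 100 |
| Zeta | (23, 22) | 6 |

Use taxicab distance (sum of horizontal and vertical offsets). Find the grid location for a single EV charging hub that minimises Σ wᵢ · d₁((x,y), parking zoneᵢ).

(7, 11)

Manhattan distance separates: Σwᵢ(|x−xᵢ|+|y−yᵢ|) = Σwᵢ|x−xᵢ| + Σwᵢ|y−yᵢ|, so x and y are optimised independently as 1-D weighted medians.
Total weight W = 426; half = 213.
x-coordinate, sorted with cumulative weight:
  x=5 (Gamma, w=110) cum 110
  x=7 (Delta, w=60) cum 170
  x=7 (Epsilon, w=100) cum 270  ← median
  x=16 (Beta, w=40) cum 310
  x=23 (Zeta, w=6) cum 316
  x=24 (Alpha, w=110) cum 426
⇒ x* = 7
y-coordinate, sorted with cumulative weight:
  y=2 (Epsilon, w=100) cum 100
  y=7 (Gamma, w=110) cum 210
  y=11 (Beta, w=40) cum 250  ← median
  y=16 (Alpha, w=110) cum 360
  y=22 (Zeta, w=6) cum 366
  y=25 (Delta, w=60) cum 426
⇒ y* = 11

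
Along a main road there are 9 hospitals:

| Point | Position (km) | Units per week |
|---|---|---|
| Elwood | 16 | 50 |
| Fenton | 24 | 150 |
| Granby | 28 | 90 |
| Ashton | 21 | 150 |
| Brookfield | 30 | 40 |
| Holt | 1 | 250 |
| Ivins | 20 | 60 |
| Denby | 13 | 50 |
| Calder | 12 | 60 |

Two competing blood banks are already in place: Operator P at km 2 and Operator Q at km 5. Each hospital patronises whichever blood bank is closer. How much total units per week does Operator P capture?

250

The indifferent point is the midpoint (2+5)/2 = 3.5; hospitals left of it (closer to Operator P at 2) go to Operator P, those right go to Operator Q.
  Holt at 1 (w=250) → Operator P
  Calder at 12 (w=60) → Operator Q
  Denby at 13 (w=50) → Operator Q
  Elwood at 16 (w=50) → Operator Q
  Ivins at 20 (w=60) → Operator Q
  Ashton at 21 (w=150) → Operator Q
  Fenton at 24 (w=150) → Operator Q
  Granby at 28 (w=90) → Operator Q
  Brookfield at 30 (w=40) → Operator Q
Operator P captures 250; Operator Q captures 650.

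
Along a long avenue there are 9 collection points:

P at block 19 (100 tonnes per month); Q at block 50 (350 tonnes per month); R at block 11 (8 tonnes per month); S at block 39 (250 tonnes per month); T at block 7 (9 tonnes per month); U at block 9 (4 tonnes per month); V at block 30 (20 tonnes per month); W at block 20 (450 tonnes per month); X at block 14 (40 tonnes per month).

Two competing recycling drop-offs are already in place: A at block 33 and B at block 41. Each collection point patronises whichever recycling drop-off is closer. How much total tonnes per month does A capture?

The indifferent point is the midpoint (33+41)/2 = 37; collection points left of it (closer to A at 33) go to A, those right go to B.
  T at 7 (w=9) → A
  U at 9 (w=4) → A
  R at 11 (w=8) → A
  X at 14 (w=40) → A
  P at 19 (w=100) → A
  W at 20 (w=450) → A
  V at 30 (w=20) → A
  S at 39 (w=250) → B
  Q at 50 (w=350) → B
A captures 631; B captures 600.

631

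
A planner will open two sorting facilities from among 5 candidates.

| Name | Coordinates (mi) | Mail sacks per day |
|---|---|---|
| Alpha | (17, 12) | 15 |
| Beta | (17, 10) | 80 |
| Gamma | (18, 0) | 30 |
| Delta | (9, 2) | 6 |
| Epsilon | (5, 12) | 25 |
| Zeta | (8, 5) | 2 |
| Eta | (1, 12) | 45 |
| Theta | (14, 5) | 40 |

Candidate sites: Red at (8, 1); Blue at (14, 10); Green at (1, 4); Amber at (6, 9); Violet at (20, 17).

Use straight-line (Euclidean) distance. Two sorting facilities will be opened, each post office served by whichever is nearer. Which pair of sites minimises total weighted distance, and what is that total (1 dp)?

{Blue, Amber}, total 1213.3

Evaluate every pair (each demand assigned to the nearer of the two):
  {Blue, Amber}: total = 1213.3
  {Blue, Green}: total = 1464.4
  {Red, Blue}: total = 1629.3
  {Blue, Violet}: total = 1711.8
  {Amber, Violet}: total = 1900.6
  {Red, Amber}: total = 2002.5
  {Red, Violet}: total = 2174.9
  {Green, Amber}: total = 2258.5
  {Green, Violet}: total = 2379.0
  {Red, Green}: total = 2421.5
Best pair: {Blue, Amber} with total 1213.3.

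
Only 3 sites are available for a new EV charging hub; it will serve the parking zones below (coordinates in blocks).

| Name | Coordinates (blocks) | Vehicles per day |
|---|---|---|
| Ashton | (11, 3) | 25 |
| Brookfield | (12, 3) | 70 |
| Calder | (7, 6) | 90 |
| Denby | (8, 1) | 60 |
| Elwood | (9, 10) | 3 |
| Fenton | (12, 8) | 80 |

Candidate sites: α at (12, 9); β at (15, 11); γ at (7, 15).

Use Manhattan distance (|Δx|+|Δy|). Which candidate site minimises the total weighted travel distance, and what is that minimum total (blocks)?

Total weighted distance at each candidate:
  α (12, 9): total = 2127
  β (15, 11): total = 3761
  γ (7, 15): total = 4281
Minimum is at α with total 2127 blocks.

α, total 2127 blocks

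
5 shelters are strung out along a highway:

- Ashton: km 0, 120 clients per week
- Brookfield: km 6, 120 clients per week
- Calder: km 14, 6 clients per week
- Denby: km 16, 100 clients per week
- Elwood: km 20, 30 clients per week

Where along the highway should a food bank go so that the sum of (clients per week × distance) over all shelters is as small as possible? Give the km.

For a sum of weighted absolute distances on a line, the optimum is the weighted median (not the mean). Total weight W = 376; half-weight = 188.
Sort by position and accumulate weight:
  km 0 (Ashton, w=120) → cum 120
  km 6 (Brookfield, w=120) → cum 240  ≥ 188 → median here
  km 14 (Calder, w=6) → cum 246
  km 16 (Denby, w=100) → cum 346
  km 20 (Elwood, w=30) → cum 376
Optimal location: km 6.

x = 6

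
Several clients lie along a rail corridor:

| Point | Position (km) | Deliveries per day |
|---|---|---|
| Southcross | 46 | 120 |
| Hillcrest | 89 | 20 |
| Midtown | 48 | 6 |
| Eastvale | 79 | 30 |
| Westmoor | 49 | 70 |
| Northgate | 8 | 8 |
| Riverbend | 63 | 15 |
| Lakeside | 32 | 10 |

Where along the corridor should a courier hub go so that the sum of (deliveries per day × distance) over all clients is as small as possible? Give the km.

x = 48

For a sum of weighted absolute distances on a line, the optimum is the weighted median (not the mean). Total weight W = 279; half-weight = 139.5.
Sort by position and accumulate weight:
  km 8 (Northgate, w=8) → cum 8
  km 32 (Lakeside, w=10) → cum 18
  km 46 (Southcross, w=120) → cum 138
  km 48 (Midtown, w=6) → cum 144  ≥ 139.5 → median here
  km 49 (Westmoor, w=70) → cum 214
  km 63 (Riverbend, w=15) → cum 229
  km 79 (Eastvale, w=30) → cum 259
  km 89 (Hillcrest, w=20) → cum 279
Optimal location: km 48.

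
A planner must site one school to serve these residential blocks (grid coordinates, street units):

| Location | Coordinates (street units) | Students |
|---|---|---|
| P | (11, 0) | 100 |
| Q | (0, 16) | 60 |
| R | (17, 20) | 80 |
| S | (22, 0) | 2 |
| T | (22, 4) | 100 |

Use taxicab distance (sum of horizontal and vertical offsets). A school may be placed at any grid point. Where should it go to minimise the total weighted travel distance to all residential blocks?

(17, 4)

Manhattan distance separates: Σwᵢ(|x−xᵢ|+|y−yᵢ|) = Σwᵢ|x−xᵢ| + Σwᵢ|y−yᵢ|, so x and y are optimised independently as 1-D weighted medians.
Total weight W = 342; half = 171.
x-coordinate, sorted with cumulative weight:
  x=0 (Q, w=60) cum 60
  x=11 (P, w=100) cum 160
  x=17 (R, w=80) cum 240  ← median
  x=22 (S, w=2) cum 242
  x=22 (T, w=100) cum 342
⇒ x* = 17
y-coordinate, sorted with cumulative weight:
  y=0 (P, w=100) cum 100
  y=0 (S, w=2) cum 102
  y=4 (T, w=100) cum 202  ← median
  y=16 (Q, w=60) cum 262
  y=20 (R, w=80) cum 342
⇒ y* = 4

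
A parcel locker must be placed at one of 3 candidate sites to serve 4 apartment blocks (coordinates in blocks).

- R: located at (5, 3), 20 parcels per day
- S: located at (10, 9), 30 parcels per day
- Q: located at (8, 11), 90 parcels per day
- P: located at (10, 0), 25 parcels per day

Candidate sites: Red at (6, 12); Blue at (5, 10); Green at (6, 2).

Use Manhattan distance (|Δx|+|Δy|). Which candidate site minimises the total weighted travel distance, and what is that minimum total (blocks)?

Total weighted distance at each candidate:
  Red (6, 12): total = 1080
  Blue (5, 10): total = 1055
  Green (6, 2): total = 1510
Minimum is at Blue with total 1055 blocks.

Blue, total 1055 blocks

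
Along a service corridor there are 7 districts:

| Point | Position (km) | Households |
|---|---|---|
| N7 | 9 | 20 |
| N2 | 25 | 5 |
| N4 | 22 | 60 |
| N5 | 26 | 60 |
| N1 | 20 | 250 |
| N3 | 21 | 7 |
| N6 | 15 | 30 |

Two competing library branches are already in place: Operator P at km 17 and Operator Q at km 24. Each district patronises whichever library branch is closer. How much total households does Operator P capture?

The indifferent point is the midpoint (17+24)/2 = 20.5; districts left of it (closer to Operator P at 17) go to Operator P, those right go to Operator Q.
  N7 at 9 (w=20) → Operator P
  N6 at 15 (w=30) → Operator P
  N1 at 20 (w=250) → Operator P
  N3 at 21 (w=7) → Operator Q
  N4 at 22 (w=60) → Operator Q
  N2 at 25 (w=5) → Operator Q
  N5 at 26 (w=60) → Operator Q
Operator P captures 300; Operator Q captures 132.

300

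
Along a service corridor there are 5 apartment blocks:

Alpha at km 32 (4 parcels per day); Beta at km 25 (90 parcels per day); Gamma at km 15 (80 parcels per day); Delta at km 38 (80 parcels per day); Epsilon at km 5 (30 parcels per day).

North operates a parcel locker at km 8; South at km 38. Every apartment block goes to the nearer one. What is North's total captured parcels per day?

110

The indifferent point is the midpoint (8+38)/2 = 23; apartment blocks left of it (closer to North at 8) go to North, those right go to South.
  Epsilon at 5 (w=30) → North
  Gamma at 15 (w=80) → North
  Beta at 25 (w=90) → South
  Alpha at 32 (w=4) → South
  Delta at 38 (w=80) → South
North captures 110; South captures 174.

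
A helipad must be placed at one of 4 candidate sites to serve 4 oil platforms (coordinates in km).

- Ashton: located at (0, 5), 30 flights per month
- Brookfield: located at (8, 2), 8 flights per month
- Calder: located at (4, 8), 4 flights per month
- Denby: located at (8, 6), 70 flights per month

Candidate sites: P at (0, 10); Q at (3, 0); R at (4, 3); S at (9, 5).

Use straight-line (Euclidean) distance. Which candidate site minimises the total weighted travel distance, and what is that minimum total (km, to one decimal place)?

Total weighted distance at each candidate:
  P (0, 10): total = 884.5
  Q (3, 0): total = 797.0
  R (4, 3): total = 537.1
  S (9, 5): total = 417.6
Minimum is at S with total 417.6 km.

S, total 417.6 km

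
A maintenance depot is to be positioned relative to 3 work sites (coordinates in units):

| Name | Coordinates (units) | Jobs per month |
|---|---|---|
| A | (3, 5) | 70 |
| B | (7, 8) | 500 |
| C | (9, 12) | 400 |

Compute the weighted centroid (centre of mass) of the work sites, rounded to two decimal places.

(7.54, 9.43)

The minimiser of Σwᵢ‖p−pᵢ‖² is the weighted centroid p* = (Σwᵢpᵢ)/(Σwᵢ).
Σwᵢ = 970.
Σwᵢxᵢ = 70·3 + 500·7 + 400·9 = 7310.
Σwᵢyᵢ = 70·5 + 500·8 + 400·12 = 9150.
x* = 7310/970 = 7.54, y* = 9150/970 = 9.43.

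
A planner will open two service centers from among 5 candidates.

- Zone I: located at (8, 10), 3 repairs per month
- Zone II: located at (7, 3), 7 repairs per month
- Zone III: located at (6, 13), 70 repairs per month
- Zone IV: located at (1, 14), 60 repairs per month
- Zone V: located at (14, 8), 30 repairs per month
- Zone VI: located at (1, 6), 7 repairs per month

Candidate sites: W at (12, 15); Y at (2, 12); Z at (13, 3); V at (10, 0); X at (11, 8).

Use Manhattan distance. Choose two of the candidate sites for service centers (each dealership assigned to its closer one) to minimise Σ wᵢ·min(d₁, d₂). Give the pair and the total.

Evaluate every pair (each demand assigned to the nearer of the two):
  {Y, X}: total = 747
  {Y, Z}: total = 825
  {W, Y}: total = 971
  {Y, V}: total = 1005
  {W, X}: total = 1532
  {W, Z}: total = 1634
  {W, V}: total = 1724
  {Z, X}: total = 1891
  {V, X}: total = 1891
  {Z, V}: total = 2933
Best pair: {Y, X} with total 747.

{Y, X}, total 747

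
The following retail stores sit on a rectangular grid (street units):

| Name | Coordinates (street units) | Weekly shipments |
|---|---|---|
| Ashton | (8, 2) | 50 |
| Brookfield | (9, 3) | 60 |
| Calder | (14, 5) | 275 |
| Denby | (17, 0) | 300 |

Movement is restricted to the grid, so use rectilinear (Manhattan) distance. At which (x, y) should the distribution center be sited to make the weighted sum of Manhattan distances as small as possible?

Manhattan distance separates: Σwᵢ(|x−xᵢ|+|y−yᵢ|) = Σwᵢ|x−xᵢ| + Σwᵢ|y−yᵢ|, so x and y are optimised independently as 1-D weighted medians.
Total weight W = 685; half = 342.5.
x-coordinate, sorted with cumulative weight:
  x=8 (Ashton, w=50) cum 50
  x=9 (Brookfield, w=60) cum 110
  x=14 (Calder, w=275) cum 385  ← median
  x=17 (Denby, w=300) cum 685
⇒ x* = 14
y-coordinate, sorted with cumulative weight:
  y=0 (Denby, w=300) cum 300
  y=2 (Ashton, w=50) cum 350  ← median
  y=3 (Brookfield, w=60) cum 410
  y=5 (Calder, w=275) cum 685
⇒ y* = 2

(14, 2)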